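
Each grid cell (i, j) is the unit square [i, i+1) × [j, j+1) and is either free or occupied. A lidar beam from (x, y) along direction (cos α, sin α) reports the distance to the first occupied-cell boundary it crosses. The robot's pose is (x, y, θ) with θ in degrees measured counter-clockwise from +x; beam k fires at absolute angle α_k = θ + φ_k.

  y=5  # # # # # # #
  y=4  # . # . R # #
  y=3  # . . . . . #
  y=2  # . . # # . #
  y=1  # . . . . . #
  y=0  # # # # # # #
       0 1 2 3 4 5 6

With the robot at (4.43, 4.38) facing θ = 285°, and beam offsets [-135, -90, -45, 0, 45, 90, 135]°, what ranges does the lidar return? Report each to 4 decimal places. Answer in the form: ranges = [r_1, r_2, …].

beam 1: φ=-135°, α=150°
  direction (-0.8660, 0.5000); cell (4,4); t to first gridline: x 0.4965, y 1.2400 (then +1.1547 / +2.0000)
    (3,4) via x @ 0.4965
    (3,5) via y @ 1.2400  # hit
  → r_1 = 1.2400
beam 2: φ=-90°, α=195°
  direction (-0.9659, -0.2588); cell (4,4); t to first gridline: x 0.4452, y 1.4682 (then +1.0353 / +3.8637)
    (3,4) via x @ 0.4452
    (3,3) via y @ 1.4682
    (2,3) via x @ 1.4804
    (1,3) via x @ 2.5157
    (0,3) via x @ 3.5510  # hit
  → r_2 = 3.5510
beam 3: φ=-45°, α=240°
  direction (-0.5000, -0.8660); cell (4,4); t to first gridline: x 0.8600, y 0.4388 (then +2.0000 / +1.1547)
    (4,3) via y @ 0.4388
    (3,3) via x @ 0.8600
    (3,2) via y @ 1.5935  # hit
  → r_3 = 1.5935
beam 4: φ=0°, α=285°
  direction (0.2588, -0.9659); cell (4,4); t to first gridline: x 2.2023, y 0.3934 (then +3.8637 / +1.0353)
    (4,3) via y @ 0.3934
    (4,2) via y @ 1.4287  # hit
  → r_4 = 1.4287
beam 5: φ=45°, α=330°
  direction (0.8660, -0.5000); cell (4,4); t to first gridline: x 0.6582, y 0.7600 (then +1.1547 / +2.0000)
    (5,4) via x @ 0.6582  # hit
  → r_5 = 0.6582
beam 6: φ=90°, α=15°
  direction (0.9659, 0.2588); cell (4,4); t to first gridline: x 0.5901, y 2.3955 (then +1.0353 / +3.8637)
    (5,4) via x @ 0.5901  # hit
  → r_6 = 0.5901
beam 7: φ=135°, α=60°
  direction (0.5000, 0.8660); cell (4,4); t to first gridline: x 1.1400, y 0.7159 (then +2.0000 / +1.1547)
    (4,5) via y @ 0.7159  # hit
  → r_7 = 0.7159

ranges = [1.2400, 3.5510, 1.5935, 1.4287, 0.6582, 0.5901, 0.7159]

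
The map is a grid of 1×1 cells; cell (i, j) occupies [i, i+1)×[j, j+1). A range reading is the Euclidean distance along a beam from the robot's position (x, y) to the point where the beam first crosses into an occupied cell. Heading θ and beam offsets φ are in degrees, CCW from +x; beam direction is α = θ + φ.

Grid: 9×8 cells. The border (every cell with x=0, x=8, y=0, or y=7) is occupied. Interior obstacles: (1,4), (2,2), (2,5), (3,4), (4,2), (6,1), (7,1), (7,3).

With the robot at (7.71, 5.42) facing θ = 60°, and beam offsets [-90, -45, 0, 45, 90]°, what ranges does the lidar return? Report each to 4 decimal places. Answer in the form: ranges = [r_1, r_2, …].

ranges = [0.3349, 0.3002, 0.5800, 1.6357, 3.1600]

beam 1: φ=-90°, α=330°
  dir = (cos 330°, sin 330°) = (0.8660, -0.5000); from cell (7,5)
  next x-line at t=0.3349, next y-line at t=0.8400; Δt_x=1.1547, Δt_y=2.0000
    x: enter (8,5) at t=0.3349 ← occupied
  → r_1 = 0.3349
beam 2: φ=-45°, α=15°
  dir = (cos 15°, sin 15°) = (0.9659, 0.2588); from cell (7,5)
  next x-line at t=0.3002, next y-line at t=2.2409; Δt_x=1.0353, Δt_y=3.8637
    x: enter (8,5) at t=0.3002 ← occupied
  → r_2 = 0.3002
beam 3: φ=0°, α=60°
  dir = (cos 60°, sin 60°) = (0.5000, 0.8660); from cell (7,5)
  next x-line at t=0.5800, next y-line at t=0.6697; Δt_x=2.0000, Δt_y=1.1547
    x: enter (8,5) at t=0.5800 ← occupied
  → r_3 = 0.5800
beam 4: φ=45°, α=105°
  dir = (cos 105°, sin 105°) = (-0.2588, 0.9659); from cell (7,5)
  next x-line at t=2.7432, next y-line at t=0.6005; Δt_x=3.8637, Δt_y=1.0353
    y: enter (7,6) at t=0.6005
    y: enter (7,7) at t=1.6357 ← occupied
  → r_4 = 1.6357
beam 5: φ=90°, α=150°
  dir = (cos 150°, sin 150°) = (-0.8660, 0.5000); from cell (7,5)
  next x-line at t=0.8198, next y-line at t=1.1600; Δt_x=1.1547, Δt_y=2.0000
    x: enter (6,5) at t=0.8198
    y: enter (6,6) at t=1.1600
    x: enter (5,6) at t=1.9745
    x: enter (4,6) at t=3.1292
    y: enter (4,7) at t=3.1600 ← occupied
  → r_5 = 3.1600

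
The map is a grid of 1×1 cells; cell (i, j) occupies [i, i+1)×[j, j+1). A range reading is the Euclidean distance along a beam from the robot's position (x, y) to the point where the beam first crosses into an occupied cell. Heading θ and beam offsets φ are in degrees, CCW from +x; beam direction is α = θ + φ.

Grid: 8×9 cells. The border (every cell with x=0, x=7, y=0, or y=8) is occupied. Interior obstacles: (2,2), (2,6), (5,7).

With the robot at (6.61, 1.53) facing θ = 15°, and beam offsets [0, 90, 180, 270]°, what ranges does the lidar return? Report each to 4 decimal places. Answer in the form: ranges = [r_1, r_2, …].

ranges = [0.4038, 5.6630, 2.0478, 0.5487]

beam 1: φ=0°, α=15°
  direction (0.9659, 0.2588); cell (6,1); t to first gridline: x 0.4038, y 1.8159 (then +1.0353 / +3.8637)
    (7,1) via x @ 0.4038  # hit
  → r_1 = 0.4038
beam 2: φ=90°, α=105°
  direction (-0.2588, 0.9659); cell (6,1); t to first gridline: x 2.3569, y 0.4866 (then +3.8637 / +1.0353)
    (6,2) via y @ 0.4866
    (6,3) via y @ 1.5219
    (5,3) via x @ 2.3569
    (5,4) via y @ 2.5571
    (5,5) via y @ 3.5924
    (5,6) via y @ 4.6277
    (5,7) via y @ 5.6630  # hit
  → r_2 = 5.6630
beam 3: φ=180°, α=195°
  direction (-0.9659, -0.2588); cell (6,1); t to first gridline: x 0.6315, y 2.0478 (then +1.0353 / +3.8637)
    (5,1) via x @ 0.6315
    (4,1) via x @ 1.6668
    (4,0) via y @ 2.0478  # hit
  → r_3 = 2.0478
beam 4: φ=270°, α=285°
  direction (0.2588, -0.9659); cell (6,1); t to first gridline: x 1.5068, y 0.5487 (then +3.8637 / +1.0353)
    (6,0) via y @ 0.5487  # hit
  → r_4 = 0.5487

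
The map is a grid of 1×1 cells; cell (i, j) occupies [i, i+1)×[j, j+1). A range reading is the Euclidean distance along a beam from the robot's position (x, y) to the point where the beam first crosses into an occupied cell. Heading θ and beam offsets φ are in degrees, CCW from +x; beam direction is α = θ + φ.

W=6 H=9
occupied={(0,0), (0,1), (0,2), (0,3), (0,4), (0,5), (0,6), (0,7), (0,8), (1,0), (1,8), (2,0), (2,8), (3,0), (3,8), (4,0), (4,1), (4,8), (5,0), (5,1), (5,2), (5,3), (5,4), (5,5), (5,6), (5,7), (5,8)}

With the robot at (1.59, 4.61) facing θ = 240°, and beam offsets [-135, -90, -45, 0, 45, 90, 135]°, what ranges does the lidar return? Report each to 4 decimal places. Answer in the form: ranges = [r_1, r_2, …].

ranges = [2.2796, 0.6813, 0.6108, 1.1800, 3.7373, 3.9375, 3.5303]

beam 1: φ=-135°, α=105°
  direction (-0.2588, 0.9659); cell (1,4); t to first gridline: x 2.2796, y 0.4038 (then +3.8637 / +1.0353)
    (1,5) via y @ 0.4038
    (1,6) via y @ 1.4390
    (0,6) via x @ 2.2796  # hit
  → r_1 = 2.2796
beam 2: φ=-90°, α=150°
  direction (-0.8660, 0.5000); cell (1,4); t to first gridline: x 0.6813, y 0.7800 (then +1.1547 / +2.0000)
    (0,4) via x @ 0.6813  # hit
  → r_2 = 0.6813
beam 3: φ=-45°, α=195°
  direction (-0.9659, -0.2588); cell (1,4); t to first gridline: x 0.6108, y 2.3569 (then +1.0353 / +3.8637)
    (0,4) via x @ 0.6108  # hit
  → r_3 = 0.6108
beam 4: φ=0°, α=240°
  direction (-0.5000, -0.8660); cell (1,4); t to first gridline: x 1.1800, y 0.7044 (then +2.0000 / +1.1547)
    (1,3) via y @ 0.7044
    (0,3) via x @ 1.1800  # hit
  → r_4 = 1.1800
beam 5: φ=45°, α=285°
  direction (0.2588, -0.9659); cell (1,4); t to first gridline: x 1.5841, y 0.6315 (then +3.8637 / +1.0353)
    (1,3) via y @ 0.6315
    (2,3) via x @ 1.5841
    (2,2) via y @ 1.6668
    (2,1) via y @ 2.7021
    (2,0) via y @ 3.7373  # hit
  → r_5 = 3.7373
beam 6: φ=90°, α=330°
  direction (0.8660, -0.5000); cell (1,4); t to first gridline: x 0.4734, y 1.2200 (then +1.1547 / +2.0000)
    (2,4) via x @ 0.4734
    (2,3) via y @ 1.2200
    (3,3) via x @ 1.6281
    (4,3) via x @ 2.7828
    (4,2) via y @ 3.2200
    (5,2) via x @ 3.9375  # hit
  → r_6 = 3.9375
beam 7: φ=135°, α=15°
  direction (0.9659, 0.2588); cell (1,4); t to first gridline: x 0.4245, y 1.5068 (then +1.0353 / +3.8637)
    (2,4) via x @ 0.4245
    (3,4) via x @ 1.4597
    (3,5) via y @ 1.5068
    (4,5) via x @ 2.4950
    (5,5) via x @ 3.5303  # hit
  → r_7 = 3.5303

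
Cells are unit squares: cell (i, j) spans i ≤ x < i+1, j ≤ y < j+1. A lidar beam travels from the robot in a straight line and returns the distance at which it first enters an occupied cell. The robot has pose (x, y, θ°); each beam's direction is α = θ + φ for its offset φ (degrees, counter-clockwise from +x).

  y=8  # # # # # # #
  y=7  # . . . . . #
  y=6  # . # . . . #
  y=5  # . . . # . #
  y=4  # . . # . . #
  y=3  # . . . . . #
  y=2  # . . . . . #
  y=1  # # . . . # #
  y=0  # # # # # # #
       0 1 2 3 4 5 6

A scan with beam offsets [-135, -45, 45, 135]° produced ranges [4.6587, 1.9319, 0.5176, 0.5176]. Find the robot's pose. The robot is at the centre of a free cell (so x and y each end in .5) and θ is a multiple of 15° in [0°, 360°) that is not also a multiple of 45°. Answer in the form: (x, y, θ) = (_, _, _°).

(x, y, θ) = (1.5, 2.5, 150°)

The pose lattice has 30·16 = 480 candidates. Test each by forward raycasting.
  (5.5, 4.5, 300°): beam 1 = 1.5529 ≠ 4.6587 ✗
  (5.5, 3.5, 210°): beam 1 = 1.9319 ≠ 4.6587 ✗
  (1.5, 7.5, 120°): beam 2 = 0.5176 ≠ 1.9319 ✗
  …
  (1.5, 2.5, 150°): r_1=4.6587, r_2=1.9319, r_3=0.5176, r_4=0.5176 — all match ✓
Only this pose fits every beam.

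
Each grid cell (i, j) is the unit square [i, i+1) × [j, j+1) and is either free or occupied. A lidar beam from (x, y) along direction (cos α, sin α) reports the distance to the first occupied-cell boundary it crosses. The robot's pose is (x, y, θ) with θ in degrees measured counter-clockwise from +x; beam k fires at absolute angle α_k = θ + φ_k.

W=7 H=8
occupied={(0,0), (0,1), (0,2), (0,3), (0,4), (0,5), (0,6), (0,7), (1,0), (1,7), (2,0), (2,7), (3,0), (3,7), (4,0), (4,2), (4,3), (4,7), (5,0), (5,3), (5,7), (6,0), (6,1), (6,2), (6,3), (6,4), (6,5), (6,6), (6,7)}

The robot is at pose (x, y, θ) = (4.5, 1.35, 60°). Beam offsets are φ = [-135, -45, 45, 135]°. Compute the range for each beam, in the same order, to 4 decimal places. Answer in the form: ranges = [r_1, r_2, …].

ranges = [0.3623, 1.5529, 0.6729, 1.3523]

beam 1: φ=-135°, α=285°
  dir = (cos 285°, sin 285°) = (0.2588, -0.9659); from cell (4,1)
  next x-line at t=1.9319, next y-line at t=0.3623; Δt_x=3.8637, Δt_y=1.0353
    y: enter (4,0) at t=0.3623 ← occupied
  → r_1 = 0.3623
beam 2: φ=-45°, α=15°
  dir = (cos 15°, sin 15°) = (0.9659, 0.2588); from cell (4,1)
  next x-line at t=0.5176, next y-line at t=2.5114; Δt_x=1.0353, Δt_y=3.8637
    x: enter (5,1) at t=0.5176
    x: enter (6,1) at t=1.5529 ← occupied
  → r_2 = 1.5529
beam 3: φ=45°, α=105°
  dir = (cos 105°, sin 105°) = (-0.2588, 0.9659); from cell (4,1)
  next x-line at t=1.9319, next y-line at t=0.6729; Δt_x=3.8637, Δt_y=1.0353
    y: enter (4,2) at t=0.6729 ← occupied
  → r_3 = 0.6729
beam 4: φ=135°, α=195°
  dir = (cos 195°, sin 195°) = (-0.9659, -0.2588); from cell (4,1)
  next x-line at t=0.5176, next y-line at t=1.3523; Δt_x=1.0353, Δt_y=3.8637
    x: enter (3,1) at t=0.5176
    y: enter (3,0) at t=1.3523 ← occupied
  → r_4 = 1.3523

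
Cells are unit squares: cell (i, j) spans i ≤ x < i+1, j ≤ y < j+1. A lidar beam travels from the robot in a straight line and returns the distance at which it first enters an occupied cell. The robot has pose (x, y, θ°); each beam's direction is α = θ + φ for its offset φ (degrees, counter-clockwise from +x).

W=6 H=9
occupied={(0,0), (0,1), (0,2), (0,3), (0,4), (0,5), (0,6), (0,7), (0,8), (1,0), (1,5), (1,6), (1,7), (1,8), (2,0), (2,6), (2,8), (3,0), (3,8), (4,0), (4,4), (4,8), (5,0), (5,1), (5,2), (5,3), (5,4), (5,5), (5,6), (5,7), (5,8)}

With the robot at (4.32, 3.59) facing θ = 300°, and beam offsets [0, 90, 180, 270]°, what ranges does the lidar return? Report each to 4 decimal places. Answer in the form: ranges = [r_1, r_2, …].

ranges = [1.3600, 0.7852, 0.4734, 3.8336]

beam 1: φ=0°, α=300°
  dir = (cos 300°, sin 300°) = (0.5000, -0.8660); from cell (4,3)
  next x-line at t=1.3600, next y-line at t=0.6813; Δt_x=2.0000, Δt_y=1.1547
    y: enter (4,2) at t=0.6813
    x: enter (5,2) at t=1.3600 ← occupied
  → r_1 = 1.3600
beam 2: φ=90°, α=30°
  dir = (cos 30°, sin 30°) = (0.8660, 0.5000); from cell (4,3)
  next x-line at t=0.7852, next y-line at t=0.8200; Δt_x=1.1547, Δt_y=2.0000
    x: enter (5,3) at t=0.7852 ← occupied
  → r_2 = 0.7852
beam 3: φ=180°, α=120°
  dir = (cos 120°, sin 120°) = (-0.5000, 0.8660); from cell (4,3)
  next x-line at t=0.6400, next y-line at t=0.4734; Δt_x=2.0000, Δt_y=1.1547
    y: enter (4,4) at t=0.4734 ← occupied
  → r_3 = 0.4734
beam 4: φ=270°, α=210°
  dir = (cos 210°, sin 210°) = (-0.8660, -0.5000); from cell (4,3)
  next x-line at t=0.3695, next y-line at t=1.1800; Δt_x=1.1547, Δt_y=2.0000
    x: enter (3,3) at t=0.3695
    y: enter (3,2) at t=1.1800
    x: enter (2,2) at t=1.5242
    x: enter (1,2) at t=2.6789
    y: enter (1,1) at t=3.1800
    x: enter (0,1) at t=3.8336 ← occupied
  → r_4 = 3.8336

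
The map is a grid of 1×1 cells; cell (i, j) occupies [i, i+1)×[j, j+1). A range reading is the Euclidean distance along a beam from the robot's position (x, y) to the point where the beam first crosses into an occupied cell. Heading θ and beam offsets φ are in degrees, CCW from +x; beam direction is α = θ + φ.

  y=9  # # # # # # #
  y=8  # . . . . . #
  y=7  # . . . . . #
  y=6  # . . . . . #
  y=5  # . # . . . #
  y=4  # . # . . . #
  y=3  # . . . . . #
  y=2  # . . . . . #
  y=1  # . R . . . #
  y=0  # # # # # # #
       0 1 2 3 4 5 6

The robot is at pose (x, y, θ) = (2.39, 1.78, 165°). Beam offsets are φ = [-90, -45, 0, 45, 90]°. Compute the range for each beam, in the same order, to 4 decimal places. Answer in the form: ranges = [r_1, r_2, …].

beam 1: φ=-90°, α=75°
  d=(0.2588,0.9659)  start (2,1)  tX=2.3569 tY=0.2278  stride 1/|dx|=3.8637 1/|dy|=1.0353
    cross y-line → (2,2), t=0.2278
    cross y-line → (2,3), t=1.2630
    cross y-line → (2,4), t=2.2983 (wall)
  → r_1 = 2.2983
beam 2: φ=-45°, α=120°
  d=(-0.5000,0.8660)  start (2,1)  tX=0.7800 tY=0.2540  stride 1/|dx|=2.0000 1/|dy|=1.1547
    cross y-line → (2,2), t=0.2540
    cross x-line → (1,2), t=0.7800
    cross y-line → (1,3), t=1.4087
    cross y-line → (1,4), t=2.5634
    cross x-line → (0,4), t=2.7800 (wall)
  → r_2 = 2.7800
beam 3: φ=0°, α=165°
  d=(-0.9659,0.2588)  start (2,1)  tX=0.4038 tY=0.8500  stride 1/|dx|=1.0353 1/|dy|=3.8637
    cross x-line → (1,1), t=0.4038
    cross y-line → (1,2), t=0.8500
    cross x-line → (0,2), t=1.4390 (wall)
  → r_3 = 1.4390
beam 4: φ=45°, α=210°
  d=(-0.8660,-0.5000)  start (2,1)  tX=0.4503 tY=1.5600  stride 1/|dx|=1.1547 1/|dy|=2.0000
    cross x-line → (1,1), t=0.4503
    cross y-line → (1,0), t=1.5600 (wall)
  → r_4 = 1.5600
beam 5: φ=90°, α=255°
  d=(-0.2588,-0.9659)  start (2,1)  tX=1.5068 tY=0.8075  stride 1/|dx|=3.8637 1/|dy|=1.0353
    cross y-line → (2,0), t=0.8075 (wall)
  → r_5 = 0.8075

ranges = [2.2983, 2.7800, 1.4390, 1.5600, 0.8075]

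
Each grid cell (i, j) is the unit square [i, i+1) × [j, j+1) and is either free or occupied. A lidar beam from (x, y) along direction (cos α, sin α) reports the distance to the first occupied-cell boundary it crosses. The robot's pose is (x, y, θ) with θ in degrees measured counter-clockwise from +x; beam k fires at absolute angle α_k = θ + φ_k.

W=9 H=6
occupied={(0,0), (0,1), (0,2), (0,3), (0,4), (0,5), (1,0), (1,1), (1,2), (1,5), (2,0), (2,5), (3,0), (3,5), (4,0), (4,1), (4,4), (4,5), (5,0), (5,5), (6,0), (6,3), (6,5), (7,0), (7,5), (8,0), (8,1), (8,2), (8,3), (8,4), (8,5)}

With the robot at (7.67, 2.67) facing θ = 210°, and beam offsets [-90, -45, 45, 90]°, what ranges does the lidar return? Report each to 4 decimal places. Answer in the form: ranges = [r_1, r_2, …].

beam 1: φ=-90°, α=120°
  d=(-0.5000,0.8660)  start (7,2)  tX=1.3400 tY=0.3811  stride 1/|dx|=2.0000 1/|dy|=1.1547
    cross y-line → (7,3), t=0.3811
    cross x-line → (6,3), t=1.3400 (wall)
  → r_1 = 1.3400
beam 2: φ=-45°, α=165°
  d=(-0.9659,0.2588)  start (7,2)  tX=0.6936 tY=1.2750  stride 1/|dx|=1.0353 1/|dy|=3.8637
    cross x-line → (6,2), t=0.6936
    cross y-line → (6,3), t=1.2750 (wall)
  → r_2 = 1.2750
beam 3: φ=45°, α=255°
  d=(-0.2588,-0.9659)  start (7,2)  tX=2.5887 tY=0.6936  stride 1/|dx|=3.8637 1/|dy|=1.0353
    cross y-line → (7,1), t=0.6936
    cross y-line → (7,0), t=1.7289 (wall)
  → r_3 = 1.7289
beam 4: φ=90°, α=300°
  d=(0.5000,-0.8660)  start (7,2)  tX=0.6600 tY=0.7736  stride 1/|dx|=2.0000 1/|dy|=1.1547
    cross x-line → (8,2), t=0.6600 (wall)
  → r_4 = 0.6600

ranges = [1.3400, 1.2750, 1.7289, 0.6600]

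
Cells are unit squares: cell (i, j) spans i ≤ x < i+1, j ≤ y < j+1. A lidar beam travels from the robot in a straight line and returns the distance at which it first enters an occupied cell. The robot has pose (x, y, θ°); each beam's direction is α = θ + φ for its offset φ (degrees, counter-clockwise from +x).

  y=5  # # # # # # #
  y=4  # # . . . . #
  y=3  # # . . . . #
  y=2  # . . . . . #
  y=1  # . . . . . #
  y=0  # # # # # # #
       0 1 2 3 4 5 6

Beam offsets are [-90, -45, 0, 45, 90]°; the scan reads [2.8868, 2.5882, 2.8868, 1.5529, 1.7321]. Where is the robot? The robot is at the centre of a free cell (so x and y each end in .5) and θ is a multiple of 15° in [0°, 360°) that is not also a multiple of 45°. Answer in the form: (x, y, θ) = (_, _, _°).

(x, y, θ) = (3.5, 3.5, 30°)

The pose lattice has 18·16 = 288 candidates. Test each by forward raycasting.
  (2.5, 2.5, 105°): beam 1 = 3.6235 ≠ 2.8868 ✗
  (2.5, 4.5, 345°): beam 1 = 3.6235 ≠ 2.8868 ✗
  (2.5, 1.5, 165°): beam 1 = 3.6235 ≠ 2.8868 ✗
  (2.5, 1.5, 75°): beam 1 = 1.9319 ≠ 2.8868 ✗
  …
  (3.5, 3.5, 30°): r_1=2.8868, r_2=2.5882, r_3=2.8868, r_4=1.5529, r_5=1.7321 — all match ✓
Unique over the lattice → pose = (3.5, 3.5, 30°).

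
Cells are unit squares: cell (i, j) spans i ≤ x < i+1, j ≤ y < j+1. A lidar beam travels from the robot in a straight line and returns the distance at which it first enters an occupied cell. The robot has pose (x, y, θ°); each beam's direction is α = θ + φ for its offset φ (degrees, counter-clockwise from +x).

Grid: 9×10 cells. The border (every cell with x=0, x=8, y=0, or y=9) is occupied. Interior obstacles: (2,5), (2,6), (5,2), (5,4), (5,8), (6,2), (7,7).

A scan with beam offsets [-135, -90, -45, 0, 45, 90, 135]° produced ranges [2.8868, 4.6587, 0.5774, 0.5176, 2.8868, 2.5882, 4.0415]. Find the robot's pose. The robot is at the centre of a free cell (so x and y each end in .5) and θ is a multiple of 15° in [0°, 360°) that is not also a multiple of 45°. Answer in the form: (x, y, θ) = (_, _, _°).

(x, y, θ) = (5.5, 5.5, 285°)

Candidates: 49 free-cell centres × 16 headings = 784 poses. Raycast each; keep the one whose scan matches to 4 dp.
  (7.5, 6.5, 150°): beam 1 = 0.5176 ≠ 2.8868 ✗
  (4.5, 5.5, 210°): beam 1 = 2.5882 ≠ 2.8868 ✗
  (5.5, 5.5, 300°): beam 1 = 2.5882 ≠ 2.8868 ✗
  (2.5, 2.5, 150°): beam 1 = 5.6940 ≠ 2.8868 ✗
  …
  (5.5, 5.5, 285°): r_1=2.8868, r_2=4.6587, r_3=0.5774, r_4=0.5176, r_5=2.8868, r_6=2.5882, r_7=4.0415 — all match ✓
No second candidate reproduces the full scan.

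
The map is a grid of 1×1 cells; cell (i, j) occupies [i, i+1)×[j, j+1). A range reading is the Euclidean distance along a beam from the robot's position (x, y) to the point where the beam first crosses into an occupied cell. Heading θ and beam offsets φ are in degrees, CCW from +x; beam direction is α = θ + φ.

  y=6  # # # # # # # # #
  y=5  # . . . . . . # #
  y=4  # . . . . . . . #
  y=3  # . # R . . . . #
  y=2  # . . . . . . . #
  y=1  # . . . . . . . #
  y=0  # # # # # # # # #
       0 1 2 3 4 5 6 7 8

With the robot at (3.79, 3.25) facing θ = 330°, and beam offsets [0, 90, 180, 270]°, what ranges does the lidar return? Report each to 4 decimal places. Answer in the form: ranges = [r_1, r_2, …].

beam 1: φ=0°, α=330°
  direction (0.8660, -0.5000); cell (3,3); t to first gridline: x 0.2425, y 0.5000 (then +1.1547 / +2.0000)
    (4,3) via x @ 0.2425
    (4,2) via y @ 0.5000
    (5,2) via x @ 1.3972
    (5,1) via y @ 2.5000
    (6,1) via x @ 2.5519
    (7,1) via x @ 3.7066
    (7,0) via y @ 4.5000  # hit
  → r_1 = 4.5000
beam 2: φ=90°, α=60°
  direction (0.5000, 0.8660); cell (3,3); t to first gridline: x 0.4200, y 0.8660 (then +2.0000 / +1.1547)
    (4,3) via x @ 0.4200
    (4,4) via y @ 0.8660
    (4,5) via y @ 2.0207
    (5,5) via x @ 2.4200
    (5,6) via y @ 3.1754  # hit
  → r_2 = 3.1754
beam 3: φ=180°, α=150°
  direction (-0.8660, 0.5000); cell (3,3); t to first gridline: x 0.9122, y 1.5000 (then +1.1547 / +2.0000)
    (2,3) via x @ 0.9122  # hit
  → r_3 = 0.9122
beam 4: φ=270°, α=240°
  direction (-0.5000, -0.8660); cell (3,3); t to first gridline: x 1.5800, y 0.2887 (then +2.0000 / +1.1547)
    (3,2) via y @ 0.2887
    (3,1) via y @ 1.4434
    (2,1) via x @ 1.5800
    (2,0) via y @ 2.5981  # hit
  → r_4 = 2.5981

ranges = [4.5000, 3.1754, 0.9122, 2.5981]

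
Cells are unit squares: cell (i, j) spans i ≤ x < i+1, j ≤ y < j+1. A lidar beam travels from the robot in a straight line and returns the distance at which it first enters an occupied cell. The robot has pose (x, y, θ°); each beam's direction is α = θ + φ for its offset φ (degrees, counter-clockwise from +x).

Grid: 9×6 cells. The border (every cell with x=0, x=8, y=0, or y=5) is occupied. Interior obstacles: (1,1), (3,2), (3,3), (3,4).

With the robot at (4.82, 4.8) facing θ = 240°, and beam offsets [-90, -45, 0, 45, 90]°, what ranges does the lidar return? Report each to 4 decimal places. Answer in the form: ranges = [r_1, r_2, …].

beam 1: φ=-90°, α=150°
  cosα=-0.8660 sinα=0.5000 | (4,4) | tMaxX 0.9469 tMaxY 0.4000 | tΔX 1.1547 tΔY 2.0000
    t=0.4000 [y] (4,5) — stop
  → r_1 = 0.4000
beam 2: φ=-45°, α=195°
  cosα=-0.9659 sinα=-0.2588 | (4,4) | tMaxX 0.8489 tMaxY 3.0910 | tΔX 1.0353 tΔY 3.8637
    t=0.8489 [x] (3,4) — stop
  → r_2 = 0.8489
beam 3: φ=0°, α=240°
  cosα=-0.5000 sinα=-0.8660 | (4,4) | tMaxX 1.6400 tMaxY 0.9238 | tΔX 2.0000 tΔY 1.1547
    t=0.9238 [y] (4,3)
    t=1.6400 [x] (3,3) — stop
  → r_3 = 1.6400
beam 4: φ=45°, α=285°
  cosα=0.2588 sinα=-0.9659 | (4,4) | tMaxX 0.6955 tMaxY 0.8282 | tΔX 3.8637 tΔY 1.0353
    t=0.6955 [x] (5,4)
    t=0.8282 [y] (5,3)
    t=1.8635 [y] (5,2)
    t=2.8988 [y] (5,1)
    t=3.9340 [y] (5,0) — stop
  → r_4 = 3.9340
beam 5: φ=90°, α=330°
  cosα=0.8660 sinα=-0.5000 | (4,4) | tMaxX 0.2078 tMaxY 1.6000 | tΔX 1.1547 tΔY 2.0000
    t=0.2078 [x] (5,4)
    t=1.3625 [x] (6,4)
    t=1.6000 [y] (6,3)
    t=2.5172 [x] (7,3)
    t=3.6000 [y] (7,2)
    t=3.6719 [x] (8,2) — stop
  → r_5 = 3.6719

ranges = [0.4000, 0.8489, 1.6400, 3.9340, 3.6719]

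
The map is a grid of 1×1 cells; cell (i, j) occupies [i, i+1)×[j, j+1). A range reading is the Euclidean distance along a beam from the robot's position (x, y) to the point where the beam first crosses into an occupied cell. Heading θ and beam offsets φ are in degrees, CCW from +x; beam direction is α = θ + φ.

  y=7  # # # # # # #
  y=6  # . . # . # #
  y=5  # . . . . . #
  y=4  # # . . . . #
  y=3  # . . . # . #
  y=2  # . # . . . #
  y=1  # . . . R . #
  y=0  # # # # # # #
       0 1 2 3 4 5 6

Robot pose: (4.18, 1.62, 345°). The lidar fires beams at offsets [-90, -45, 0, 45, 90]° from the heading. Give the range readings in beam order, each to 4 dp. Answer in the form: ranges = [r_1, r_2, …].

ranges = [0.6419, 0.7159, 1.8842, 2.1016, 1.4287]

beam 1: φ=-90°, α=255°
  d=(-0.2588,-0.9659)  start (4,1)  tX=0.6955 tY=0.6419  stride 1/|dx|=3.8637 1/|dy|=1.0353
    cross y-line → (4,0), t=0.6419 (wall)
  → r_1 = 0.6419
beam 2: φ=-45°, α=300°
  d=(0.5000,-0.8660)  start (4,1)  tX=1.6400 tY=0.7159  stride 1/|dx|=2.0000 1/|dy|=1.1547
    cross y-line → (4,0), t=0.7159 (wall)
  → r_2 = 0.7159
beam 3: φ=0°, α=345°
  d=(0.9659,-0.2588)  start (4,1)  tX=0.8489 tY=2.3955  stride 1/|dx|=1.0353 1/|dy|=3.8637
    cross x-line → (5,1), t=0.8489
    cross x-line → (6,1), t=1.8842 (wall)
  → r_3 = 1.8842
beam 4: φ=45°, α=30°
  d=(0.8660,0.5000)  start (4,1)  tX=0.9469 tY=0.7600  stride 1/|dx|=1.1547 1/|dy|=2.0000
    cross y-line → (4,2), t=0.7600
    cross x-line → (5,2), t=0.9469
    cross x-line → (6,2), t=2.1016 (wall)
  → r_4 = 2.1016
beam 5: φ=90°, α=75°
  d=(0.2588,0.9659)  start (4,1)  tX=3.1682 tY=0.3934  stride 1/|dx|=3.8637 1/|dy|=1.0353
    cross y-line → (4,2), t=0.3934
    cross y-line → (4,3), t=1.4287 (wall)
  → r_5 = 1.4287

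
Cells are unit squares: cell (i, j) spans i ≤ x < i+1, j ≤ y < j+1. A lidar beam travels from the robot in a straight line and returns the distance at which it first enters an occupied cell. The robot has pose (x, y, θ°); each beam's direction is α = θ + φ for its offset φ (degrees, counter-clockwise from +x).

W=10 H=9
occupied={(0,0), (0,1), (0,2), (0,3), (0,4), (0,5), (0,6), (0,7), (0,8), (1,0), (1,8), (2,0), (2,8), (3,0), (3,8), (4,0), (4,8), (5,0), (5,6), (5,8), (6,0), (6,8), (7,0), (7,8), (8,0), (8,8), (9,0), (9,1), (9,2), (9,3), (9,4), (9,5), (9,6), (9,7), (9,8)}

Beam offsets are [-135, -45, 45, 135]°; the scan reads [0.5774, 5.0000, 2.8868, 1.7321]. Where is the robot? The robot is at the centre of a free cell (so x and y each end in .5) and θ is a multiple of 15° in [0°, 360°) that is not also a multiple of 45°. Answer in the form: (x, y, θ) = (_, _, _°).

Enumerate (i+0.5, j+0.5, θ) over the 55 free cells and 16 admissible headings. For each, cast all 4 beams and compare to the given ranges.
  (3.5, 7.5, 255°): beam 2 = 2.8868 ≠ 5.0000 ✗
  (8.5, 4.5, 75°): beam 1 = 1.0000 ≠ 0.5774 ✗
  (7.5, 6.5, 240°): beam 1 = 1.5529 ≠ 0.5774 ✗
  (7.5, 1.5, 210°): beam 1 = 5.7956 ≠ 0.5774 ✗
  (7.5, 1.5, 75°): beam 2 = 1.7321 ≠ 5.0000 ✗
  …
  (6.5, 6.5, 345°): r_1=0.5774, r_2=5.0000, r_3=2.8868, r_4=1.7321 — all match ✓
Unique over the lattice → pose = (6.5, 6.5, 345°).

(x, y, θ) = (6.5, 6.5, 345°)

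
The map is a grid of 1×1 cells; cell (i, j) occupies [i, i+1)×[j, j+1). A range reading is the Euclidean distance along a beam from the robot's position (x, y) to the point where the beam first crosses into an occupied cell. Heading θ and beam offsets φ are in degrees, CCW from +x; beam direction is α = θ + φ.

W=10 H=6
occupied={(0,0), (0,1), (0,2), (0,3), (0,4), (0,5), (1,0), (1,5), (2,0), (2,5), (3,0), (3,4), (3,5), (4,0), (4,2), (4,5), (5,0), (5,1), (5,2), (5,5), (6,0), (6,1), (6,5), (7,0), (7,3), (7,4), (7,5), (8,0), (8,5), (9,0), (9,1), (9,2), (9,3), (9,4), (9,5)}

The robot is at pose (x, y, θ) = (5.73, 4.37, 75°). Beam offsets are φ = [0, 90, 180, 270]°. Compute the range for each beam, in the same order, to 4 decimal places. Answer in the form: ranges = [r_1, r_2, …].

beam 1: φ=0°, α=75°
  d=(0.2588,0.9659)  start (5,4)  tX=1.0432 tY=0.6522  stride 1/|dx|=3.8637 1/|dy|=1.0353
    cross y-line → (5,5), t=0.6522 (wall)
  → r_1 = 0.6522
beam 2: φ=90°, α=165°
  d=(-0.9659,0.2588)  start (5,4)  tX=0.7558 tY=2.4341  stride 1/|dx|=1.0353 1/|dy|=3.8637
    cross x-line → (4,4), t=0.7558
    cross x-line → (3,4), t=1.7910 (wall)
  → r_2 = 1.7910
beam 3: φ=180°, α=255°
  d=(-0.2588,-0.9659)  start (5,4)  tX=2.8205 tY=0.3831  stride 1/|dx|=3.8637 1/|dy|=1.0353
    cross y-line → (5,3), t=0.3831
    cross y-line → (5,2), t=1.4183 (wall)
  → r_3 = 1.4183
beam 4: φ=270°, α=345°
  d=(0.9659,-0.2588)  start (5,4)  tX=0.2795 tY=1.4296  stride 1/|dx|=1.0353 1/|dy|=3.8637
    cross x-line → (6,4), t=0.2795
    cross x-line → (7,4), t=1.3148 (wall)
  → r_4 = 1.3148

ranges = [0.6522, 1.7910, 1.4183, 1.3148]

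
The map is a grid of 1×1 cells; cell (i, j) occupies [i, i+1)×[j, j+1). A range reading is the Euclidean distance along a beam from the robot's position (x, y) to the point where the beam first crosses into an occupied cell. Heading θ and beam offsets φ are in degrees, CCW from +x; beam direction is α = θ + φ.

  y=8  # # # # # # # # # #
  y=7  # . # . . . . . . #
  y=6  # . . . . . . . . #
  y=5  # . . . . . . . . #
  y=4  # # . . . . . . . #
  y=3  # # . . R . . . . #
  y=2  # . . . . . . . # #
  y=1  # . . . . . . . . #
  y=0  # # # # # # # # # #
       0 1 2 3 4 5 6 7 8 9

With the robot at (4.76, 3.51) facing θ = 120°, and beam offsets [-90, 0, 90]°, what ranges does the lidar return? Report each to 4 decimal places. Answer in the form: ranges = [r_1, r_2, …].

beam 1: φ=-90°, α=30°
  direction (0.8660, 0.5000); cell (4,3); t to first gridline: x 0.2771, y 0.9800 (then +1.1547 / +2.0000)
    (5,3) via x @ 0.2771
    (5,4) via y @ 0.9800
    (6,4) via x @ 1.4318
    (7,4) via x @ 2.5865
    (7,5) via y @ 2.9800
    (8,5) via x @ 3.7412
    (9,5) via x @ 4.8959  # hit
  → r_1 = 4.8959
beam 2: φ=0°, α=120°
  direction (-0.5000, 0.8660); cell (4,3); t to first gridline: x 1.5200, y 0.5658 (then +2.0000 / +1.1547)
    (4,4) via y @ 0.5658
    (3,4) via x @ 1.5200
    (3,5) via y @ 1.7205
    (3,6) via y @ 2.8752
    (2,6) via x @ 3.5200
    (2,7) via y @ 4.0299  # hit
  → r_2 = 4.0299
beam 3: φ=90°, α=210°
  direction (-0.8660, -0.5000); cell (4,3); t to first gridline: x 0.8776, y 1.0200 (then +1.1547 / +2.0000)
    (3,3) via x @ 0.8776
    (3,2) via y @ 1.0200
    (2,2) via x @ 2.0323
    (2,1) via y @ 3.0200
    (1,1) via x @ 3.1870
    (0,1) via x @ 4.3417  # hit
  → r_3 = 4.3417

ranges = [4.8959, 4.0299, 4.3417]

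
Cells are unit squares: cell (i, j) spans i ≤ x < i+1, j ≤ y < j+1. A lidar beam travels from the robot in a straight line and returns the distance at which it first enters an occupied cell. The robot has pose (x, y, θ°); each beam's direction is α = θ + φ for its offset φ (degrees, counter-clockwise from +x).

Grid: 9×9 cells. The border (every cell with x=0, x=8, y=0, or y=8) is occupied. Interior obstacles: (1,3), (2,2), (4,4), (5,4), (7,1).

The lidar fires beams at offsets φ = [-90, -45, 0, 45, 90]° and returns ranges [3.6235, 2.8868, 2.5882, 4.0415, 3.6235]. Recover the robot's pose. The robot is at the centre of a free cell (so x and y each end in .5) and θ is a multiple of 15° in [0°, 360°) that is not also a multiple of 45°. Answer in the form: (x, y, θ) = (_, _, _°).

Enumerate (i+0.5, j+0.5, θ) over the 44 free cells and 16 admissible headings. For each, cast all 5 beams and compare to the given ranges.
  (7.5, 3.5, 300°): beam 1 = 5.0000 ≠ 3.6235 ✗
  (7.5, 6.5, 345°): beam 1 = 5.6940 ≠ 3.6235 ✗
  (7.5, 4.5, 60°): beam 1 = 0.5774 ≠ 3.6235 ✗
  (7.5, 4.5, 30°): beam 1 = 1.0000 ≠ 3.6235 ✗
  (6.5, 5.5, 300°): beam 1 = 1.0000 ≠ 3.6235 ✗
  …
  (4.5, 5.5, 105°): r_1=3.6235, r_2=2.8868, r_3=2.5882, r_4=4.0415, r_5=3.6235 — all match ✓
Unique over the lattice → pose = (4.5, 5.5, 105°).

(x, y, θ) = (4.5, 5.5, 105°)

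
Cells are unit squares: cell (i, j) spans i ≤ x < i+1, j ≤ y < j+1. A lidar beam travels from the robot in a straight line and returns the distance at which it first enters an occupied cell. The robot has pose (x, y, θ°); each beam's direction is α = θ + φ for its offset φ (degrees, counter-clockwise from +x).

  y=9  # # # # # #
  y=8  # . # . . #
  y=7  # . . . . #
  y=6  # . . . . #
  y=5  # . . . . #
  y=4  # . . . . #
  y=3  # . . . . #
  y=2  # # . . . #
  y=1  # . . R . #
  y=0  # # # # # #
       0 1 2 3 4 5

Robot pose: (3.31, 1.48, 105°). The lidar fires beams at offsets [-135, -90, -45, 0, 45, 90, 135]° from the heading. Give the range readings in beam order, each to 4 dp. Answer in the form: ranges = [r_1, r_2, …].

ranges = [0.9600, 1.7496, 3.3800, 7.7853, 1.5127, 1.8546, 0.5543]

beam 1: φ=-135°, α=330°
  cosα=0.8660 sinα=-0.5000 | (3,1) | tMaxX 0.7967 tMaxY 0.9600 | tΔX 1.1547 tΔY 2.0000
    t=0.7967 [x] (4,1)
    t=0.9600 [y] (4,0) — stop
  → r_1 = 0.9600
beam 2: φ=-90°, α=15°
  cosα=0.9659 sinα=0.2588 | (3,1) | tMaxX 0.7143 tMaxY 2.0091 | tΔX 1.0353 tΔY 3.8637
    t=0.7143 [x] (4,1)
    t=1.7496 [x] (5,1) — stop
  → r_2 = 1.7496
beam 3: φ=-45°, α=60°
  cosα=0.5000 sinα=0.8660 | (3,1) | tMaxX 1.3800 tMaxY 0.6004 | tΔX 2.0000 tΔY 1.1547
    t=0.6004 [y] (3,2)
    t=1.3800 [x] (4,2)
    t=1.7551 [y] (4,3)
    t=2.9098 [y] (4,4)
    t=3.3800 [x] (5,4) — stop
  → r_3 = 3.3800
beam 4: φ=0°, α=105°
  cosα=-0.2588 sinα=0.9659 | (3,1) | tMaxX 1.1977 tMaxY 0.5383 | tΔX 3.8637 tΔY 1.0353
    t=0.5383 [y] (3,2)
    t=1.1977 [x] (2,2)
    t=1.5736 [y] (2,3)
    t=2.6089 [y] (2,4)
    t=3.6442 [y] (2,5)
    t=4.6794 [y] (2,6)
    t=5.0615 [x] (1,6)
    t=5.7147 [y] (1,7)
    t=6.7500 [y] (1,8)
    t=7.7853 [y] (1,9) — stop
  → r_4 = 7.7853
beam 5: φ=45°, α=150°
  cosα=-0.8660 sinα=0.5000 | (3,1) | tMaxX 0.3580 tMaxY 1.0400 | tΔX 1.1547 tΔY 2.0000
    t=0.3580 [x] (2,1)
    t=1.0400 [y] (2,2)
    t=1.5127 [x] (1,2) — stop
  → r_5 = 1.5127
beam 6: φ=90°, α=195°
  cosα=-0.9659 sinα=-0.2588 | (3,1) | tMaxX 0.3209 tMaxY 1.8546 | tΔX 1.0353 tΔY 3.8637
    t=0.3209 [x] (2,1)
    t=1.3562 [x] (1,1)
    t=1.8546 [y] (1,0) — stop
  → r_6 = 1.8546
beam 7: φ=135°, α=240°
  cosα=-0.5000 sinα=-0.8660 | (3,1) | tMaxX 0.6200 tMaxY 0.5543 | tΔX 2.0000 tΔY 1.1547
    t=0.5543 [y] (3,0) — stop
  → r_7 = 0.5543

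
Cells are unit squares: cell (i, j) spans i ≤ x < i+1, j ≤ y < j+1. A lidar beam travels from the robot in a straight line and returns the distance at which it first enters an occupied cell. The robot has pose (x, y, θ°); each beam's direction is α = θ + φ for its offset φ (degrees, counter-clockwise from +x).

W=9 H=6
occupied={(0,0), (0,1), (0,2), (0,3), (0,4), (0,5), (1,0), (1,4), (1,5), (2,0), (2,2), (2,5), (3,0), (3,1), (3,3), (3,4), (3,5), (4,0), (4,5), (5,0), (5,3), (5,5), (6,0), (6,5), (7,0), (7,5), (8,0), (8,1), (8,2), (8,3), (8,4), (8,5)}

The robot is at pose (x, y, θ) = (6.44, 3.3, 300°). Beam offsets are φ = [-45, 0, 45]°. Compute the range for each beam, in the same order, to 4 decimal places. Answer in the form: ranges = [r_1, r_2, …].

beam 1: φ=-45°, α=255°
  cosα=-0.2588 sinα=-0.9659 | (6,3) | tMaxX 1.7000 tMaxY 0.3106 | tΔX 3.8637 tΔY 1.0353
    t=0.3106 [y] (6,2)
    t=1.3459 [y] (6,1)
    t=1.7000 [x] (5,1)
    t=2.3811 [y] (5,0) — stop
  → r_1 = 2.3811
beam 2: φ=0°, α=300°
  cosα=0.5000 sinα=-0.8660 | (6,3) | tMaxX 1.1200 tMaxY 0.3464 | tΔX 2.0000 tΔY 1.1547
    t=0.3464 [y] (6,2)
    t=1.1200 [x] (7,2)
    t=1.5011 [y] (7,1)
    t=2.6558 [y] (7,0) — stop
  → r_2 = 2.6558
beam 3: φ=45°, α=345°
  cosα=0.9659 sinα=-0.2588 | (6,3) | tMaxX 0.5798 tMaxY 1.1591 | tΔX 1.0353 tΔY 3.8637
    t=0.5798 [x] (7,3)
    t=1.1591 [y] (7,2)
    t=1.6150 [x] (8,2) — stop
  → r_3 = 1.6150

ranges = [2.3811, 2.6558, 1.6150]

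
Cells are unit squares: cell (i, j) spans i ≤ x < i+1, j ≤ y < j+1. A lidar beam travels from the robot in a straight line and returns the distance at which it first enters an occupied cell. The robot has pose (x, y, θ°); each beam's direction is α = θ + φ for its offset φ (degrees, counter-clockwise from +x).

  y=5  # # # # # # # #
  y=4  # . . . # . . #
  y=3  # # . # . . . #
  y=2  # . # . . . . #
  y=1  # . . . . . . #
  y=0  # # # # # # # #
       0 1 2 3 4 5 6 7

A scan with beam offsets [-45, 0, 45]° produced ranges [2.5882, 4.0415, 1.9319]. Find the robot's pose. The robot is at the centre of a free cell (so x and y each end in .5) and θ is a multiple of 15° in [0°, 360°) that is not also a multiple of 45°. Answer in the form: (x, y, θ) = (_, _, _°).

(x, y, θ) = (4.5, 1.5, 60°)

Candidates: 20 free-cell centres × 16 headings = 320 poses. Raycast each; keep the one whose scan matches to 4 dp.
  (6.5, 3.5, 300°): beam 2 = 1.0000 ≠ 4.0415 ✗
  (1.5, 1.5, 120°): beam 1 = 1.5529 ≠ 2.5882 ✗
  (3.5, 2.5, 285°): beam 1 = 1.7321 ≠ 2.5882 ✗
  (6.5, 3.5, 150°): beam 1 = 1.5529 ≠ 2.5882 ✗
  …
  (4.5, 1.5, 60°): r_1=2.5882, r_2=4.0415, r_3=1.9319 — all match ✓
Only this pose fits every beam.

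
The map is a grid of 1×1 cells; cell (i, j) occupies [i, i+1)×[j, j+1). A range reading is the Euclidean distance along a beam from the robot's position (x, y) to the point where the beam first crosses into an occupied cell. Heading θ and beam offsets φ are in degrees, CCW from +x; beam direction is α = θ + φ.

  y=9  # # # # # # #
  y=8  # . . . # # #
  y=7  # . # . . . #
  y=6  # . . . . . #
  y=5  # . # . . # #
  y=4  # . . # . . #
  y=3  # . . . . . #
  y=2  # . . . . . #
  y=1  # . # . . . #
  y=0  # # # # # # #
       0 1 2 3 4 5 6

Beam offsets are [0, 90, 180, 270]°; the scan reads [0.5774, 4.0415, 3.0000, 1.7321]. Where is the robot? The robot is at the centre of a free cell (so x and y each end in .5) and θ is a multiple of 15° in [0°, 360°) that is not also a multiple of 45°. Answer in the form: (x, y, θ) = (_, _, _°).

(x, y, θ) = (2.5, 2.5, 300°)

Candidates: 33 free-cell centres × 16 headings = 528 poses. Raycast each; keep the one whose scan matches to 4 dp.
  (3.5, 6.5, 195°): beam 1 = 2.5882 ≠ 0.5774 ✗
  (5.5, 6.5, 345°): beam 1 = 0.5176 ≠ 0.5774 ✗
  (1.5, 2.5, 15°): beam 1 = 4.6587 ≠ 0.5774 ✗
  (4.5, 5.5, 165°): beam 1 = 1.5529 ≠ 0.5774 ✗
  …
  (2.5, 2.5, 300°): r_1=0.5774, r_2=4.0415, r_3=3.0000, r_4=1.7321 — all match ✓
Only this pose fits every beam.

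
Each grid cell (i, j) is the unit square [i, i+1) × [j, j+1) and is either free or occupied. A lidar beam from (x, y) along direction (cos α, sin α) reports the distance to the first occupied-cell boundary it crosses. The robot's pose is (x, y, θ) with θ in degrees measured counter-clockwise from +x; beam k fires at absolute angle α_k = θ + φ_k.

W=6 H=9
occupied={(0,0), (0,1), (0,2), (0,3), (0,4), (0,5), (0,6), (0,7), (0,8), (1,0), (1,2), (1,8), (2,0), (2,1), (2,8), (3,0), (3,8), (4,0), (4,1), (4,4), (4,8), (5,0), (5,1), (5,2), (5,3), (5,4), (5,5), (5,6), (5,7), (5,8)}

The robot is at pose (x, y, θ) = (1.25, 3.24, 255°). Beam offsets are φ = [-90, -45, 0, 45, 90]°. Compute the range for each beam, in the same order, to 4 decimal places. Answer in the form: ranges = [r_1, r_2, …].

ranges = [0.2588, 0.2887, 0.2485, 0.2771, 3.8823]

beam 1: φ=-90°, α=165°
  d=(-0.9659,0.2588)  start (1,3)  tX=0.2588 tY=2.9364  stride 1/|dx|=1.0353 1/|dy|=3.8637
    cross x-line → (0,3), t=0.2588 (wall)
  → r_1 = 0.2588
beam 2: φ=-45°, α=210°
  d=(-0.8660,-0.5000)  start (1,3)  tX=0.2887 tY=0.4800  stride 1/|dx|=1.1547 1/|dy|=2.0000
    cross x-line → (0,3), t=0.2887 (wall)
  → r_2 = 0.2887
beam 3: φ=0°, α=255°
  d=(-0.2588,-0.9659)  start (1,3)  tX=0.9659 tY=0.2485  stride 1/|dx|=3.8637 1/|dy|=1.0353
    cross y-line → (1,2), t=0.2485 (wall)
  → r_3 = 0.2485
beam 4: φ=45°, α=300°
  d=(0.5000,-0.8660)  start (1,3)  tX=1.5000 tY=0.2771  stride 1/|dx|=2.0000 1/|dy|=1.1547
    cross y-line → (1,2), t=0.2771 (wall)
  → r_4 = 0.2771
beam 5: φ=90°, α=345°
  d=(0.9659,-0.2588)  start (1,3)  tX=0.7765 tY=0.9273  stride 1/|dx|=1.0353 1/|dy|=3.8637
    cross x-line → (2,3), t=0.7765
    cross y-line → (2,2), t=0.9273
    cross x-line → (3,2), t=1.8117
    cross x-line → (4,2), t=2.8470
    cross x-line → (5,2), t=3.8823 (wall)
  → r_5 = 3.8823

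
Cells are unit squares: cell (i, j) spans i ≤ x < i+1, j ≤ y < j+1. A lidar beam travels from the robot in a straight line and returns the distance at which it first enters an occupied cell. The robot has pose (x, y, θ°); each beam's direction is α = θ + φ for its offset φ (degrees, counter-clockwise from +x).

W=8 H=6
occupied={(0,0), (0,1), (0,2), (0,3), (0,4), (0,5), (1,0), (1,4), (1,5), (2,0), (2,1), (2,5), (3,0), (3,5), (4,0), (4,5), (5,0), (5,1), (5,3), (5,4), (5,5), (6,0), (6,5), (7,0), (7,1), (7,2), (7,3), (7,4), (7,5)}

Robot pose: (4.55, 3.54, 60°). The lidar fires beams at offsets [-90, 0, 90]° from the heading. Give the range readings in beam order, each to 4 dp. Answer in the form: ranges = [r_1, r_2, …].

beam 1: φ=-90°, α=330°
  cosα=0.8660 sinα=-0.5000 | (4,3) | tMaxX 0.5196 tMaxY 1.0800 | tΔX 1.1547 tΔY 2.0000
    t=0.5196 [x] (5,3) — stop
  → r_1 = 0.5196
beam 2: φ=0°, α=60°
  cosα=0.5000 sinα=0.8660 | (4,3) | tMaxX 0.9000 tMaxY 0.5312 | tΔX 2.0000 tΔY 1.1547
    t=0.5312 [y] (4,4)
    t=0.9000 [x] (5,4) — stop
  → r_2 = 0.9000
beam 3: φ=90°, α=150°
  cosα=-0.8660 sinα=0.5000 | (4,3) | tMaxX 0.6351 tMaxY 0.9200 | tΔX 1.1547 tΔY 2.0000
    t=0.6351 [x] (3,3)
    t=0.9200 [y] (3,4)
    t=1.7898 [x] (2,4)
    t=2.9200 [y] (2,5) — stop
  → r_3 = 2.9200

ranges = [0.5196, 0.9000, 2.9200]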